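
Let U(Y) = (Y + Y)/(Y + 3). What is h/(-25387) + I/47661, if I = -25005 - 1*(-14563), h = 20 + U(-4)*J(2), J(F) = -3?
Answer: -264900410/1209969807 ≈ -0.21893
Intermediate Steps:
U(Y) = 2*Y/(3 + Y) (U(Y) = (2*Y)/(3 + Y) = 2*Y/(3 + Y))
h = -4 (h = 20 + (2*(-4)/(3 - 4))*(-3) = 20 + (2*(-4)/(-1))*(-3) = 20 + (2*(-4)*(-1))*(-3) = 20 + 8*(-3) = 20 - 24 = -4)
I = -10442 (I = -25005 + 14563 = -10442)
h/(-25387) + I/47661 = -4/(-25387) - 10442/47661 = -4*(-1/25387) - 10442*1/47661 = 4/25387 - 10442/47661 = -264900410/1209969807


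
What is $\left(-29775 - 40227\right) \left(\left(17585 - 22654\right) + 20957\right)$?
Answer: $-1112191776$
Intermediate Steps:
$\left(-29775 - 40227\right) \left(\left(17585 - 22654\right) + 20957\right) = - 70002 \left(-5069 + 20957\right) = \left(-70002\right) 15888 = -1112191776$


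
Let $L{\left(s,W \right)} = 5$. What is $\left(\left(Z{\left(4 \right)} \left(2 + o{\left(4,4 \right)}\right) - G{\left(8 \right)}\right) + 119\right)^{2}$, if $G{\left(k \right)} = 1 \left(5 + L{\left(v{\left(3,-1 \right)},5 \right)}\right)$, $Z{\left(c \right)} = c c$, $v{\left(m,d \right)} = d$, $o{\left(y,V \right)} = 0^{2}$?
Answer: $19881$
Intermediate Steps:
$o{\left(y,V \right)} = 0$
$Z{\left(c \right)} = c^{2}$
$G{\left(k \right)} = 10$ ($G{\left(k \right)} = 1 \left(5 + 5\right) = 1 \cdot 10 = 10$)
$\left(\left(Z{\left(4 \right)} \left(2 + o{\left(4,4 \right)}\right) - G{\left(8 \right)}\right) + 119\right)^{2} = \left(\left(4^{2} \left(2 + 0\right) - 10\right) + 119\right)^{2} = \left(\left(16 \cdot 2 - 10\right) + 119\right)^{2} = \left(\left(32 - 10\right) + 119\right)^{2} = \left(22 + 119\right)^{2} = 141^{2} = 19881$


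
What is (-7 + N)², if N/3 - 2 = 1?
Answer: 4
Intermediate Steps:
N = 9 (N = 6 + 3*1 = 6 + 3 = 9)
(-7 + N)² = (-7 + 9)² = 2² = 4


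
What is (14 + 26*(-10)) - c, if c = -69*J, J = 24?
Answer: 1410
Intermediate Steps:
c = -1656 (c = -69*24 = -1656)
(14 + 26*(-10)) - c = (14 + 26*(-10)) - 1*(-1656) = (14 - 260) + 1656 = -246 + 1656 = 1410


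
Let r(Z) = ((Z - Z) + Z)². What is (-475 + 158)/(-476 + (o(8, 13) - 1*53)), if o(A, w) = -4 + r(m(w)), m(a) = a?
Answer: 317/364 ≈ 0.87088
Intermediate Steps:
r(Z) = Z² (r(Z) = (0 + Z)² = Z²)
o(A, w) = -4 + w²
(-475 + 158)/(-476 + (o(8, 13) - 1*53)) = (-475 + 158)/(-476 + ((-4 + 13²) - 1*53)) = -317/(-476 + ((-4 + 169) - 53)) = -317/(-476 + (165 - 53)) = -317/(-476 + 112) = -317/(-364) = -317*(-1/364) = 317/364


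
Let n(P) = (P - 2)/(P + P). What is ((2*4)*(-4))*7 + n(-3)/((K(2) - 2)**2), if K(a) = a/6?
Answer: -2237/10 ≈ -223.70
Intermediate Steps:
K(a) = a/6 (K(a) = a*(1/6) = a/6)
n(P) = (-2 + P)/(2*P) (n(P) = (-2 + P)/((2*P)) = (-2 + P)*(1/(2*P)) = (-2 + P)/(2*P))
((2*4)*(-4))*7 + n(-3)/((K(2) - 2)**2) = ((2*4)*(-4))*7 + ((1/2)*(-2 - 3)/(-3))/(((1/6)*2 - 2)**2) = (8*(-4))*7 + ((1/2)*(-1/3)*(-5))/((1/3 - 2)**2) = -32*7 + 5/(6*((-5/3)**2)) = -224 + 5/(6*(25/9)) = -224 + (5/6)*(9/25) = -224 + 3/10 = -2237/10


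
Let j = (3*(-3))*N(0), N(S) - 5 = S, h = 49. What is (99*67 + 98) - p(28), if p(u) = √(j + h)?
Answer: 6729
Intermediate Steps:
N(S) = 5 + S
j = -45 (j = (3*(-3))*(5 + 0) = -9*5 = -45)
p(u) = 2 (p(u) = √(-45 + 49) = √4 = 2)
(99*67 + 98) - p(28) = (99*67 + 98) - 1*2 = (6633 + 98) - 2 = 6731 - 2 = 6729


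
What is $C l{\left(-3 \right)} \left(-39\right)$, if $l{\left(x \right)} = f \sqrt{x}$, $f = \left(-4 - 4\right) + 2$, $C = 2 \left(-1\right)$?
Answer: $- 468 i \sqrt{3} \approx - 810.6 i$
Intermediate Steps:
$C = -2$
$f = -6$ ($f = \left(-4 - 4\right) + 2 = -8 + 2 = -6$)
$l{\left(x \right)} = - 6 \sqrt{x}$
$C l{\left(-3 \right)} \left(-39\right) = - 2 \left(- 6 \sqrt{-3}\right) \left(-39\right) = - 2 \left(- 6 i \sqrt{3}\right) \left(-39\right) = 12 i \sqrt{3} \left(-39\right) = - 468 i \sqrt{3}$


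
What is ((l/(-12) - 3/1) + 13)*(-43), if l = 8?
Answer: -1204/3 ≈ -401.33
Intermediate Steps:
((l/(-12) - 3/1) + 13)*(-43) = ((8/(-12) - 3/1) + 13)*(-43) = ((8*(-1/12) - 3*1) + 13)*(-43) = ((-2/3 - 3) + 13)*(-43) = (-11/3 + 13)*(-43) = (28/3)*(-43) = -1204/3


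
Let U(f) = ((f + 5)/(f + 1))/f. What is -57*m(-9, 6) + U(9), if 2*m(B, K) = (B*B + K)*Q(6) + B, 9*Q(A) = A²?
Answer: -869521/90 ≈ -9661.3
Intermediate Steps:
Q(A) = A²/9
U(f) = (5 + f)/(f*(1 + f)) (U(f) = ((5 + f)/(1 + f))/f = (5 + f)/(f*(1 + f)))
m(B, K) = B/2 + 2*K + 2*B² (m(B, K) = ((B*B + K)*((⅑)*6²) + B)/2 = ((B² + K)*((⅑)*36) + B)/2 = ((K + B²)*4 + B)/2 = ((4*K + 4*B²) + B)/2 = (B + 4*K + 4*B²)/2 = B/2 + 2*K + 2*B²)
-57*m(-9, 6) + U(9) = -57*((½)*(-9) + 2*6 + 2*(-9)²) + (5 + 9)/(9*(1 + 9)) = -57*(-9/2 + 12 + 2*81) + (⅑)*14/10 = -57*(-9/2 + 12 + 162) + (⅑)*(⅒)*14 = -57*339/2 + 7/45 = -19323/2 + 7/45 = -869521/90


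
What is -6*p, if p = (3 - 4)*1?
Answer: 6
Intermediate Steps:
p = -1 (p = -1*1 = -1)
-6*p = -6*(-1) = 6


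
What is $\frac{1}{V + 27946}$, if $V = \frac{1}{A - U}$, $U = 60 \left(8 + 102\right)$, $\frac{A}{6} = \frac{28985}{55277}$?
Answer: $\frac{364654290}{10190628733063} \approx 3.5783 \cdot 10^{-5}$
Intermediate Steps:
$A = \frac{173910}{55277}$ ($A = 6 \cdot \frac{28985}{55277} = \frac{173910}{55277} \approx 3.1462$)
$U = 6600$ ($U = 60 \cdot 110 = 6600$)
$V = - \frac{55277}{364654290}$ ($V = \frac{1}{\frac{173910}{55277} - 6600} = \frac{1}{- \frac{364654290}{55277}} = - \frac{55277}{364654290} \approx -0.00015159$)
$\frac{1}{V + 27946} = \frac{1}{- \frac{55277}{364654290} + 27946} = \frac{1}{\frac{10190628733063}{364654290}} = \frac{364654290}{10190628733063}$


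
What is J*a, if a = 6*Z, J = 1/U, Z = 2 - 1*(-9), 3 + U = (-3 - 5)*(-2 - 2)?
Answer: 66/29 ≈ 2.2759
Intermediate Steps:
U = 29 (U = -3 + (-3 - 5)*(-2 - 2) = -3 - 8*(-4) = -3 + 32 = 29)
Z = 11 (Z = 2 + 9 = 11)
J = 1/29 ≈ 0.034483
a = 66 (a = 6*11 = 66)
J*a = (1/29)*66 = 66/29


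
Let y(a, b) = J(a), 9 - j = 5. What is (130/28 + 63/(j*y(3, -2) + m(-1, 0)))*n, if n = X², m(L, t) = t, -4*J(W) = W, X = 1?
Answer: -229/14 ≈ -16.357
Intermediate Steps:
j = 4 (j = 9 - 1*5 = 9 - 5 = 4)
J(W) = -W/4
y(a, b) = -a/4
n = 1 (n = 1² = 1)
(130/28 + 63/(j*y(3, -2) + m(-1, 0)))*n = (130/28 + 63/(4*(-¼*3) + 0))*1 = (130*(1/28) + 63/(4*(-¾) + 0))*1 = (65/14 + 63/(-3 + 0))*1 = (65/14 + 63/(-3))*1 = (65/14 + 63*(-⅓))*1 = (65/14 - 21)*1 = -229/14*1 = -229/14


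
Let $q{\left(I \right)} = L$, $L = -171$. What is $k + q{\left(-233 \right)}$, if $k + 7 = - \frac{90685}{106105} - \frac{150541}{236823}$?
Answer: $- \frac{902050406486}{5025620883} \approx -179.49$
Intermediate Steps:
$q{\left(I \right)} = -171$
$k = - \frac{42669235493}{5025620883}$ ($k = -7 - \left(\frac{18137}{21221} + \frac{150541}{236823}\right) = -7 - \frac{7489889312}{5025620883} = - \frac{42669235493}{5025620883} \approx -8.4903$)
$k + q{\left(-233 \right)} = - \frac{42669235493}{5025620883} - 171 = - \frac{902050406486}{5025620883}$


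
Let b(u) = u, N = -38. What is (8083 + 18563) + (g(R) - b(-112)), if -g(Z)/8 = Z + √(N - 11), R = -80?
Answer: 27398 - 56*I ≈ 27398.0 - 56.0*I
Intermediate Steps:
g(Z) = -56*I - 8*Z (g(Z) = -8*(Z + √(-38 - 11)) = -8*(Z + √(-49)) = -8*(Z + 7*I) = -56*I - 8*Z)
(8083 + 18563) + (g(R) - b(-112)) = (8083 + 18563) + ((-56*I - 8*(-80)) - 1*(-112)) = 26646 + ((-56*I + 640) + 112) = 26646 + ((640 - 56*I) + 112) = 26646 + (752 - 56*I) = 27398 - 56*I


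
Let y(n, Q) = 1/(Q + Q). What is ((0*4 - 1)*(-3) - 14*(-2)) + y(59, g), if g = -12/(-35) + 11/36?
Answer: 25957/817 ≈ 31.771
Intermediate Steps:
g = 817/1260 (g = -12*(-1/35) + 11*(1/36) = 12/35 + 11/36 = 817/1260 ≈ 0.64841)
y(n, Q) = 1/(2*Q)
((0*4 - 1)*(-3) - 14*(-2)) + y(59, g) = ((0*4 - 1)*(-3) - 14*(-2)) + 1/(2*(817/1260)) = ((0 - 1)*(-3) + 28) + (½)*(1260/817) = (-1*(-3) + 28) + 630/817 = (3 + 28) + 630/817 = 31 + 630/817 = 25957/817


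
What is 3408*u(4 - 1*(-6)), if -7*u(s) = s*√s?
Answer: -34080*√10/7 ≈ -15396.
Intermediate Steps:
u(s) = -s^(3/2)/7 (u(s) = -s*√s/7 = -s^(3/2)/7)
3408*u(4 - 1*(-6)) = 3408*(-(4 - 1*(-6))^(3/2)/7) = 3408*(-(4 + 6)^(3/2)/7) = 3408*(-10*√10/7) = -34080*√10/7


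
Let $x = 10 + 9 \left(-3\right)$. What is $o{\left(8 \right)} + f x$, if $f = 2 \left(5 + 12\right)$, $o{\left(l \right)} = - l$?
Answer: $-586$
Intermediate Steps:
$x = -17$ ($x = 10 - 27 = -17$)
$f = 34$ ($f = 2 \cdot 17 = 34$)
$o{\left(8 \right)} + f x = \left(-1\right) 8 + 34 \left(-17\right) = -8 - 578 = -586$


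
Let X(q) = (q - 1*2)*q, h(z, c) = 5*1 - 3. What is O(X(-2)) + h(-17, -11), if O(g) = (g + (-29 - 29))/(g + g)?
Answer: -9/8 ≈ -1.1250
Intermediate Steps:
h(z, c) = 2 (h(z, c) = 5 - 3 = 2)
X(q) = q*(-2 + q) (X(q) = (q - 2)*q = (-2 + q)*q = q*(-2 + q))
O(g) = (-58 + g)/(2*g) (O(g) = (g - 58)/((2*g)) = (-58 + g)*(1/(2*g)) = (-58 + g)/(2*g))
O(X(-2)) + h(-17, -11) = (-58 - 2*(-2 - 2))/(2*((-2*(-2 - 2)))) + 2 = (-58 - 2*(-4))/(2*((-2*(-4)))) + 2 = (½)*(-58 + 8)/8 + 2 = (½)*(⅛)*(-50) + 2 = -25/8 + 2 = -9/8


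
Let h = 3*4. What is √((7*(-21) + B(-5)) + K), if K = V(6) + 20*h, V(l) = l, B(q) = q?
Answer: √94 ≈ 9.6954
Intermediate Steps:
h = 12
K = 246 (K = 6 + 20*12 = 6 + 240 = 246)
√((7*(-21) + B(-5)) + K) = √((7*(-21) - 5) + 246) = √((-147 - 5) + 246) = √(-152 + 246) = √94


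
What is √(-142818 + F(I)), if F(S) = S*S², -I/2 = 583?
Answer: I*√1585385114 ≈ 39817.0*I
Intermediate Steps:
I = -1166 (I = -2*583 = -1166)
F(S) = S³
√(-142818 + F(I)) = √(-142818 + (-1166)³) = √(-142818 - 1585242296) = √(-1585385114) = I*√1585385114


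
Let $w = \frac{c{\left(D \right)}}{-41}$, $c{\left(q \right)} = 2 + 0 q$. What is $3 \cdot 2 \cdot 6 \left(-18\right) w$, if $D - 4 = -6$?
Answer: $\frac{1296}{41} \approx 31.61$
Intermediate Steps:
$D = -2$ ($D = 4 - 6 = -2$)
$c{\left(q \right)} = 2$ ($c{\left(q \right)} = 2 + 0 = 2$)
$w = - \frac{2}{41}$ ($w = \frac{2}{-41} = 2 \left(- \frac{1}{41}\right) = - \frac{2}{41} \approx -0.048781$)
$3 \cdot 2 \cdot 6 \left(-18\right) w = 3 \cdot 2 \cdot 6 \left(-18\right) \left(- \frac{2}{41}\right) = 6 \cdot 6 \left(-18\right) \left(- \frac{2}{41}\right) = 36 \left(-18\right) \left(- \frac{2}{41}\right) = \left(-648\right) \left(- \frac{2}{41}\right) = \frac{1296}{41}$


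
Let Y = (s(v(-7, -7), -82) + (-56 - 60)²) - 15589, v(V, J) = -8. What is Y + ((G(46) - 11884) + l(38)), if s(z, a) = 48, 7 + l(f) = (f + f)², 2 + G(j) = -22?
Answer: -8224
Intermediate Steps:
G(j) = -24 (G(j) = -2 - 22 = -24)
l(f) = -7 + 4*f² (l(f) = -7 + (f + f)² = -7 + (2*f)² = -7 + 4*f²)
Y = -2085 (Y = (48 + (-56 - 60)²) - 15589 = (48 + (-116)²) - 15589 = (48 + 13456) - 15589 = 13504 - 15589 = -2085)
Y + ((G(46) - 11884) + l(38)) = -2085 + ((-24 - 11884) + (-7 + 4*38²)) = -2085 + (-11908 + (-7 + 4*1444)) = -2085 + (-11908 + (-7 + 5776)) = -2085 + (-11908 + 5769) = -2085 - 6139 = -8224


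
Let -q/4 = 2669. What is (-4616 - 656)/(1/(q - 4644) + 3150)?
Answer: -80767040/48257999 ≈ -1.6737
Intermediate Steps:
q = -10676 (q = -4*2669 = -10676)
(-4616 - 656)/(1/(q - 4644) + 3150) = (-4616 - 656)/(1/(-10676 - 4644) + 3150) = -5272/(1/(-15320) + 3150) = -5272/(-1/15320 + 3150) = -5272/48257999/15320 = -5272*15320/48257999 = -80767040/48257999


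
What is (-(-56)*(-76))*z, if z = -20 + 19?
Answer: 4256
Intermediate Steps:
z = -1
(-(-56)*(-76))*z = -(-56)*(-76)*(-1) = -56*76*(-1) = -4256*(-1) = 4256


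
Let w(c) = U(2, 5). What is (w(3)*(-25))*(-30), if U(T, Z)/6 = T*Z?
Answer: 45000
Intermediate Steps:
U(T, Z) = 6*T*Z (U(T, Z) = 6*(T*Z) = 6*T*Z)
w(c) = 60 (w(c) = 6*2*5 = 60)
(w(3)*(-25))*(-30) = (60*(-25))*(-30) = -1500*(-30) = 45000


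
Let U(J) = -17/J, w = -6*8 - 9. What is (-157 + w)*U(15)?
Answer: 3638/15 ≈ 242.53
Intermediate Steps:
w = -57 (w = -48 - 9 = -57)
(-157 + w)*U(15) = (-157 - 57)*(-17/15) = -(-3638)/15 = -214*(-17/15) = 3638/15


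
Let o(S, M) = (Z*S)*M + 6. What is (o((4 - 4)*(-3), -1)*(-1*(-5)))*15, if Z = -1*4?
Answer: 450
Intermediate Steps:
Z = -4
o(S, M) = 6 - 4*M*S (o(S, M) = (-4*S)*M + 6 = -4*M*S + 6 = 6 - 4*M*S)
(o((4 - 4)*(-3), -1)*(-1*(-5)))*15 = ((6 - 4*(-1)*(4 - 4)*(-3))*(-1*(-5)))*15 = ((6 - 4*(-1)*0*(-3))*5)*15 = ((6 - 4*(-1)*0)*5)*15 = ((6 + 0)*5)*15 = (6*5)*15 = 30*15 = 450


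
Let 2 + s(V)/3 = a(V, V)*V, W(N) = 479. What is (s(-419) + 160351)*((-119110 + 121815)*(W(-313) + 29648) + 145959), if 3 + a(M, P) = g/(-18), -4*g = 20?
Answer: 40109524221947/3 ≈ 1.3370e+13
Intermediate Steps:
g = -5 (g = -¼*20 = -5)
a(M, P) = -49/18 (a(M, P) = -3 - 5/(-18) = -3 - 5*(-1/18) = -3 + 5/18 = -49/18)
s(V) = -6 - 49*V/6 (s(V) = -6 + 3*(-49*V/18) = -6 - 49*V/6)
(s(-419) + 160351)*((-119110 + 121815)*(W(-313) + 29648) + 145959) = ((-6 - 49/6*(-419)) + 160351)*((-119110 + 121815)*(479 + 29648) + 145959) = ((-6 + 20531/6) + 160351)*(2705*30127 + 145959) = (20495/6 + 160351)*(81493535 + 145959) = (982601/6)*81639494 = 40109524221947/3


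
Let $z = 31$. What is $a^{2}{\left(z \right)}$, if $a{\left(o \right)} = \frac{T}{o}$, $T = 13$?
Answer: $\frac{169}{961} \approx 0.17586$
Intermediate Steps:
$a{\left(o \right)} = \frac{13}{o}$
$a^{2}{\left(z \right)} = \left(\frac{13}{31}\right)^{2} = \frac{169}{961}$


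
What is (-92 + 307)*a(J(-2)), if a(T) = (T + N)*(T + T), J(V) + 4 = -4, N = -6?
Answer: 48160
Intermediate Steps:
J(V) = -8 (J(V) = -4 - 4 = -8)
a(T) = 2*T*(-6 + T) (a(T) = (T - 6)*(T + T) = (-6 + T)*(2*T) = 2*T*(-6 + T))
(-92 + 307)*a(J(-2)) = (-92 + 307)*(2*(-8)*(-6 - 8)) = 215*(2*(-8)*(-14)) = 215*224 = 48160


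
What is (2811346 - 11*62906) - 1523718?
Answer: 595662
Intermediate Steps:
(2811346 - 11*62906) - 1523718 = (2811346 - 691966) - 1523718 = 2119380 - 1523718 = 595662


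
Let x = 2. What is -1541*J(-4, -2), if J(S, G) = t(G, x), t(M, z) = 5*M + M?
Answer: 18492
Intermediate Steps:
t(M, z) = 6*M
J(S, G) = 6*G
-1541*J(-4, -2) = -9246*(-2) = -1541*(-12) = 18492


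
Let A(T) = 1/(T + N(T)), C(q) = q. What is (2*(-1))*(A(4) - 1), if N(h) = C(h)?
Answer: 7/4 ≈ 1.7500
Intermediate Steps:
N(h) = h
A(T) = 1/(2*T) (A(T) = 1/(T + T) = 1/(2*T))
(2*(-1))*(A(4) - 1) = (2*(-1))*((½)/4 - 1) = -2*((½)*(¼) - 1) = -2*(⅛ - 1) = -2*(-7/8) = 7/4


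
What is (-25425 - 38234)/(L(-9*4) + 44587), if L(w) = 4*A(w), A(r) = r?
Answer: -63659/44443 ≈ -1.4324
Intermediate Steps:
L(w) = 4*w
(-25425 - 38234)/(L(-9*4) + 44587) = (-25425 - 38234)/(4*(-9*4) + 44587) = -63659/(4*(-36) + 44587) = -63659/(-144 + 44587) = -63659/44443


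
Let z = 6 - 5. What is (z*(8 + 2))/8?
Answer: 5/4 ≈ 1.2500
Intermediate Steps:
z = 1
(z*(8 + 2))/8 = (1*(8 + 2))/8 = (1*10)*(1/8) = 10*(1/8) = 5/4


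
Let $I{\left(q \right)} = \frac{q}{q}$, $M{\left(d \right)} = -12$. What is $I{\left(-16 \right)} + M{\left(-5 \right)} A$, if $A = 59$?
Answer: $-707$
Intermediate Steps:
$I{\left(q \right)} = 1$
$I{\left(-16 \right)} + M{\left(-5 \right)} A = 1 - 708 = -707$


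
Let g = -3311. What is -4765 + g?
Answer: -8076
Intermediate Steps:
-4765 + g = -4765 - 3311 = -8076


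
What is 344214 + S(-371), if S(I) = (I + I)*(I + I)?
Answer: 894778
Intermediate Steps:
S(I) = 4*I² (S(I) = (2*I)*(2*I) = 4*I²)
344214 + S(-371) = 344214 + 4*(-371)² = 344214 + 4*137641 = 344214 + 550564 = 894778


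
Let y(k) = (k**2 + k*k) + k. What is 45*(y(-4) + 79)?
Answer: 4815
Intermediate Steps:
y(k) = k + 2*k**2 (y(k) = (k**2 + k**2) + k = 2*k**2 + k = k + 2*k**2)
45*(y(-4) + 79) = 45*(-4*(1 + 2*(-4)) + 79) = 45*(-4*(1 - 8) + 79) = 45*(-4*(-7) + 79) = 45*(28 + 79) = 45*107 = 4815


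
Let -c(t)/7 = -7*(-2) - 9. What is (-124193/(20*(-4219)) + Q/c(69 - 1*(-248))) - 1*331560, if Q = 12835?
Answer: -196054963709/590660 ≈ -3.3193e+5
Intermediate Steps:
c(t) = -35 (c(t) = -7*(-7*(-2) - 9) = -7*(14 - 9) = -7*5 = -35)
(-124193/(20*(-4219)) + Q/c(69 - 1*(-248))) - 1*331560 = (-124193/(20*(-4219)) + 12835/(-35)) - 1*331560 = (-124193/(-84380) + 12835*(-1/35)) - 331560 = (-124193*(-1/84380) - 2567/7) - 331560 = (124193/84380 - 2567/7) - 331560 = -215734109/590660 - 331560 = -196054963709/590660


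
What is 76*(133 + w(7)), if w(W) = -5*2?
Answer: 9348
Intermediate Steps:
w(W) = -10
76*(133 + w(7)) = 76*(133 - 10) = 76*123 = 9348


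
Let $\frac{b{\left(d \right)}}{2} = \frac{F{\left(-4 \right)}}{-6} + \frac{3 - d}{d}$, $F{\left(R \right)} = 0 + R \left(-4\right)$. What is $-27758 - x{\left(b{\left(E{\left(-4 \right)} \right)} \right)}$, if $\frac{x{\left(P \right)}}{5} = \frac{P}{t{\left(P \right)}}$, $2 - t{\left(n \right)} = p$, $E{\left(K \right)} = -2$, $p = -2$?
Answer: $- \frac{332941}{12} \approx -27745.0$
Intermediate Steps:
$F{\left(R \right)} = - 4 R$ ($F{\left(R \right)} = 0 - 4 R = - 4 R$)
$t{\left(n \right)} = 4$ ($t{\left(n \right)} = 2 - -2 = 2 + 2 = 4$)
$b{\left(d \right)} = - \frac{16}{3} + \frac{2 \left(3 - d\right)}{d}$ ($b{\left(d \right)} = 2 \left(\frac{\left(-4\right) \left(-4\right)}{-6} + \frac{3 - d}{d}\right) = 2 \left(16 \left(- \frac{1}{6}\right) + \frac{3 - d}{d}\right) = 2 \left(- \frac{8}{3} + \frac{3 - d}{d}\right) = - \frac{16}{3} + \frac{2 \left(3 - d\right)}{d}$)
$x{\left(P \right)} = \frac{5 P}{4}$ ($x{\left(P \right)} = 5 \frac{P}{4} = \frac{5 P}{4}$)
$-27758 - x{\left(b{\left(E{\left(-4 \right)} \right)} \right)} = -27758 - \frac{5 \left(- \frac{22}{3} + \frac{6}{-2}\right)}{4} = -27758 - \frac{5 \left(- \frac{22}{3} + 6 \left(- \frac{1}{2}\right)\right)}{4} = -27758 - \frac{5 \left(- \frac{22}{3} - 3\right)}{4} = -27758 - \frac{5}{4} \left(- \frac{31}{3}\right) = -27758 - - \frac{155}{12} = -27758 + \frac{155}{12} = - \frac{332941}{12}$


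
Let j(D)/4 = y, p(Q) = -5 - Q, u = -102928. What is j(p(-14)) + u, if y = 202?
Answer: -102120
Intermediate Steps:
j(D) = 808 (j(D) = 4*202 = 808)
j(p(-14)) + u = 808 - 102928 = -102120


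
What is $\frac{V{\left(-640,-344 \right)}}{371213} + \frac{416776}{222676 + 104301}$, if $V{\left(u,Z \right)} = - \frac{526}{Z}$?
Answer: $\frac{26610665112487}{20877035453372} \approx 1.2746$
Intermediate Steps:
$\frac{V{\left(-640,-344 \right)}}{371213} + \frac{416776}{222676 + 104301} = \frac{\left(-526\right) \frac{1}{-344}}{371213} + \frac{416776}{222676 + 104301} = \left(-526\right) \left(- \frac{1}{344}\right) \frac{1}{371213} + \frac{416776}{326977} = \frac{263}{172} \cdot \frac{1}{371213} + 416776 \cdot \frac{1}{326977} = \frac{263}{63848636} + \frac{416776}{326977} = \frac{26610665112487}{20877035453372}$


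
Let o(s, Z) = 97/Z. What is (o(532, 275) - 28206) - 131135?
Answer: -43818678/275 ≈ -1.5934e+5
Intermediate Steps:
(o(532, 275) - 28206) - 131135 = (97/275 - 28206) - 131135 = -7756553/275 - 131135 = -43818678/275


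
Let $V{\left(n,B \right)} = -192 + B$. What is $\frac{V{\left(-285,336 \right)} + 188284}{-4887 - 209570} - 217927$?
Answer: $- \frac{46736159067}{214457} \approx -2.1793 \cdot 10^{5}$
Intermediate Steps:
$\frac{V{\left(-285,336 \right)} + 188284}{-4887 - 209570} - 217927 = \frac{\left(-192 + 336\right) + 188284}{-4887 - 209570} - 217927 = \frac{144 + 188284}{-214457} - 217927 = 188428 \left(- \frac{1}{214457}\right) - 217927 = - \frac{188428}{214457} - 217927 = - \frac{46736159067}{214457}$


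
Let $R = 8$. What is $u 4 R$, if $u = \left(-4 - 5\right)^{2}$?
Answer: $2592$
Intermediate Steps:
$u = 81$ ($u = \left(-9\right)^{2} = 81$)
$u 4 R = 81 \cdot 4 \cdot 8 = 324 \cdot 8 = 2592$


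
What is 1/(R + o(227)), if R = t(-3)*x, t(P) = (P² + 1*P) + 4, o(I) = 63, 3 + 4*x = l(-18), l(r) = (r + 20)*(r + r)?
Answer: -2/249 ≈ -0.0080321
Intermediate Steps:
l(r) = 2*r*(20 + r) (l(r) = (20 + r)*(2*r) = 2*r*(20 + r))
x = -75/4 (x = -¾ + (2*(-18)*(20 - 18))/4 = -¾ + (2*(-18)*2)/4 = -¾ + (¼)*(-72) = -¾ - 18 = -75/4 ≈ -18.750)
t(P) = 4 + P + P² (t(P) = (P² + P) + 4 = (P + P²) + 4 = 4 + P + P²)
R = -375/2 (R = (4 - 3 + (-3)²)*(-75/4) = (4 - 3 + 9)*(-75/4) = 10*(-75/4) = -375/2 ≈ -187.50)
1/(R + o(227)) = 1/(-375/2 + 63) = 1/(-249/2) = -2/249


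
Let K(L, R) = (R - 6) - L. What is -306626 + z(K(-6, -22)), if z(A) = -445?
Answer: -307071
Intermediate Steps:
K(L, R) = -6 + R - L (K(L, R) = (-6 + R) - L = -6 + R - L)
-306626 + z(K(-6, -22)) = -306626 - 445 = -307071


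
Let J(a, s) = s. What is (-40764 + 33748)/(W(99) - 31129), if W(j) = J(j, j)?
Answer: 3508/15515 ≈ 0.22610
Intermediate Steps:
W(j) = j
(-40764 + 33748)/(W(99) - 31129) = (-40764 + 33748)/(99 - 31129) = -7016/(-31030) = -7016*(-1/31030) = 3508/15515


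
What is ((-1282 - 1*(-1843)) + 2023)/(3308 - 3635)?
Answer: -2584/327 ≈ -7.9021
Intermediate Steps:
((-1282 - 1*(-1843)) + 2023)/(3308 - 3635) = ((-1282 + 1843) + 2023)/(-327) = (561 + 2023)*(-1/327) = 2584*(-1/327) = -2584/327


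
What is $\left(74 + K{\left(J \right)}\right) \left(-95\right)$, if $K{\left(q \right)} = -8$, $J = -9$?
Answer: $-6270$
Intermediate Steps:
$\left(74 + K{\left(J \right)}\right) \left(-95\right) = \left(74 - 8\right) \left(-95\right) = 66 \left(-95\right) = -6270$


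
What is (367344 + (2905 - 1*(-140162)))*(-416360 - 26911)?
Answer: -226250394381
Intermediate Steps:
(367344 + (2905 - 1*(-140162)))*(-416360 - 26911) = (367344 + (2905 + 140162))*(-443271) = (367344 + 143067)*(-443271) = 510411*(-443271) = -226250394381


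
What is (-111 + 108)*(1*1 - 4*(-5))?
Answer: -63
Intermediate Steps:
(-111 + 108)*(1*1 - 4*(-5)) = -3*(1 + 20) = -3*21 = -63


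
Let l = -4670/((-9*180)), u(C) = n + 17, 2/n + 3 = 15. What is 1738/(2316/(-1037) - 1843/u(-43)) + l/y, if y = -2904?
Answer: -1323307054957/83438186832 ≈ -15.860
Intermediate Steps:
n = 1/6 (n = 2/(-3 + 15) = 2/12 = 2*(1/12) = 1/6 ≈ 0.16667)
u(C) = 103/6 (u(C) = 1/6 + 17 = 103/6)
l = 467/162 (l = -4670/(-1620) = -4670*(-1/1620) = 467/162 ≈ 2.8827)
1738/(2316/(-1037) - 1843/u(-43)) + l/y = 1738/(2316/(-1037) - 1843/103/6) + (467/162)/(-2904) = 1738/(2316*(-1/1037) - 1843*6/103) + (467/162)*(-1/2904) = 1738/(-2316/1037 - 11058/103) - 467/470448 = 1738/(-11705694/106811) - 467/470448 = 1738*(-106811/11705694) - 467/470448 = -8438069/532077 - 467/470448 = -1323307054957/83438186832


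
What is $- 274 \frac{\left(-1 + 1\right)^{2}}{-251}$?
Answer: $0$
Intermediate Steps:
$- 274 \frac{\left(-1 + 1\right)^{2}}{-251} = - 274 \cdot 0^{2} \left(- \frac{1}{251}\right) = - 274 \cdot 0 \left(- \frac{1}{251}\right) = \left(-274\right) 0 = 0$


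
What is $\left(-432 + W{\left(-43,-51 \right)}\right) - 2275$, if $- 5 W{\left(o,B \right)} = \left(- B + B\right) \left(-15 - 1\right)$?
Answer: $-2707$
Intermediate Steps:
$W{\left(o,B \right)} = 0$ ($W{\left(o,B \right)} = - \frac{\left(- B + B\right) \left(-15 - 1\right)}{5} = - \frac{0 \left(-16\right)}{5} = \left(- \frac{1}{5}\right) 0 = 0$)
$\left(-432 + W{\left(-43,-51 \right)}\right) - 2275 = \left(-432 + 0\right) - 2275 = -432 - 2275 = -2707$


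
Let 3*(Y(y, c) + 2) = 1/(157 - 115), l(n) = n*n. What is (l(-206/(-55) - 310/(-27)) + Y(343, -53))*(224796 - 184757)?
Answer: 284146146279299/30873150 ≈ 9.2037e+6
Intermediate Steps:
l(n) = n²
Y(y, c) = -251/126 (Y(y, c) = -2 + 1/(3*(157 - 115)) = -2 + (⅓)/42 = -2 + (⅓)*(1/42) = -2 + 1/126 = -251/126)
(l(-206/(-55) - 310/(-27)) + Y(343, -53))*(224796 - 184757) = ((-206/(-55) - 310/(-27))² - 251/126)*(224796 - 184757) = ((-206*(-1/55) - 310*(-1/27))² - 251/126)*40039 = ((206/55 + 310/27)² - 251/126)*40039 = ((22612/1485)² - 251/126)*40039 = (511302544/2205225 - 251/126)*40039 = (7096734341/30873150)*40039 = 284146146279299/30873150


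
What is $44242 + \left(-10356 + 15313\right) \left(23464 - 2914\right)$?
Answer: $101910592$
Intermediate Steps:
$44242 + \left(-10356 + 15313\right) \left(23464 - 2914\right) = 44242 + 4957 \cdot 20550 = 44242 + 101866350 = 101910592$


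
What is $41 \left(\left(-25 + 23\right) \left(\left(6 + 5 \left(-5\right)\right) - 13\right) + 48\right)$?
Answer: $4592$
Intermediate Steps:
$41 \left(\left(-25 + 23\right) \left(\left(6 + 5 \left(-5\right)\right) - 13\right) + 48\right) = 41 \left(- 2 \left(\left(6 - 25\right) - 13\right) + 48\right) = 41 \left(- 2 \left(-19 - 13\right) + 48\right) = 41 \left(\left(-2\right) \left(-32\right) + 48\right) = 41 \left(64 + 48\right) = 41 \cdot 112 = 4592$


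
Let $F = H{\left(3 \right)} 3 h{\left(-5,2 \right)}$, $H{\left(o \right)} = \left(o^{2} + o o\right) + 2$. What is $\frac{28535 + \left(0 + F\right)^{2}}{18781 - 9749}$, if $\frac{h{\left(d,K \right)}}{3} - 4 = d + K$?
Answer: $\frac{60935}{9032} \approx 6.7466$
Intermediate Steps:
$H{\left(o \right)} = 2 + 2 o^{2}$ ($H{\left(o \right)} = \left(o^{2} + o^{2}\right) + 2 = 2 o^{2} + 2 = 2 + 2 o^{2}$)
$h{\left(d,K \right)} = 12 + 3 K + 3 d$ ($h{\left(d,K \right)} = 12 + 3 \left(d + K\right) = 12 + 3 \left(K + d\right) = 12 + \left(3 K + 3 d\right) = 12 + 3 K + 3 d$)
$F = 180$ ($F = \left(2 + 2 \cdot 3^{2}\right) 3 \left(12 + 3 \cdot 2 + 3 \left(-5\right)\right) = \left(2 + 2 \cdot 9\right) 3 \left(12 + 6 - 15\right) = \left(2 + 18\right) 3 \cdot 3 = 20 \cdot 3 \cdot 3 = 60 \cdot 3 = 180$)
$\frac{28535 + \left(0 + F\right)^{2}}{18781 - 9749} = \frac{28535 + \left(0 + 180\right)^{2}}{18781 - 9749} = \frac{28535 + 180^{2}}{9032} = \left(28535 + 32400\right) \frac{1}{9032} = 60935 \cdot \frac{1}{9032} = \frac{60935}{9032}$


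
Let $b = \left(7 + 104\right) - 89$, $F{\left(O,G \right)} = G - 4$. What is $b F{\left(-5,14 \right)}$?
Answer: $220$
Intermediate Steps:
$F{\left(O,G \right)} = -4 + G$
$b = 22$ ($b = 111 - 89 = 22$)
$b F{\left(-5,14 \right)} = 22 \left(-4 + 14\right) = 22 \cdot 10 = 220$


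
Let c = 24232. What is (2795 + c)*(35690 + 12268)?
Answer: 1296160866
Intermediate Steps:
(2795 + c)*(35690 + 12268) = (2795 + 24232)*(35690 + 12268) = 27027*47958 = 1296160866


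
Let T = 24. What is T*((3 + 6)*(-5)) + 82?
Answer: -998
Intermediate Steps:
T*((3 + 6)*(-5)) + 82 = 24*((3 + 6)*(-5)) + 82 = 24*(9*(-5)) + 82 = 24*(-45) + 82 = -1080 + 82 = -998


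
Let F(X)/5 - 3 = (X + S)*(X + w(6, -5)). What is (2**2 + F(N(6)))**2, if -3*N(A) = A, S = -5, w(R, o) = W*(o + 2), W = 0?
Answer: 7921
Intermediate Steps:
w(R, o) = 0 (w(R, o) = 0*(o + 2) = 0*(2 + o) = 0)
N(A) = -A/3
F(X) = 15 + 5*X*(-5 + X) (F(X) = 15 + 5*((X - 5)*(X + 0)) = 15 + 5*((-5 + X)*X) = 15 + 5*(X*(-5 + X)) = 15 + 5*X*(-5 + X))
(2**2 + F(N(6)))**2 = (2**2 + (15 - (-25)*6/3 + 5*(-1/3*6)**2))**2 = (4 + (15 - 25*(-2) + 5*(-2)**2))**2 = (4 + (15 + 50 + 5*4))**2 = (4 + (15 + 50 + 20))**2 = (4 + 85)**2 = 89**2 = 7921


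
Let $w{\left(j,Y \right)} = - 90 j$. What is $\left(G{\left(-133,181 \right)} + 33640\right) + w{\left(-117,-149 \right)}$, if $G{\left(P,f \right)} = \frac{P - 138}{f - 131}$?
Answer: $\frac{2208229}{50} \approx 44165.0$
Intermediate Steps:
$G{\left(P,f \right)} = \frac{-138 + P}{-131 + f}$
$\left(G{\left(-133,181 \right)} + 33640\right) + w{\left(-117,-149 \right)} = \left(\frac{-138 - 133}{-131 + 181} + 33640\right) - -10530 = \left(\frac{1}{50} \left(-271\right) + 33640\right) + 10530 = \left(- \frac{271}{50} + 33640\right) + 10530 = \frac{1681729}{50} + 10530 = \frac{2208229}{50}$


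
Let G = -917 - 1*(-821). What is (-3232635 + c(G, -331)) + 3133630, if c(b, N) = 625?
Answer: -98380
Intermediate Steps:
G = -96 (G = -917 + 821 = -96)
(-3232635 + c(G, -331)) + 3133630 = (-3232635 + 625) + 3133630 = -3232010 + 3133630 = -98380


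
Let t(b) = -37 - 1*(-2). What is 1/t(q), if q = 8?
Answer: -1/35 ≈ -0.028571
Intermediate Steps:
t(b) = -35 (t(b) = -37 + 2 = -35)
1/t(q) = 1/(-35) = -1/35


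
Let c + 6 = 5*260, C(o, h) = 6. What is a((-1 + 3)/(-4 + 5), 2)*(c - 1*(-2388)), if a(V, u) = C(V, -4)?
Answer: 22092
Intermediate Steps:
a(V, u) = 6
c = 1294 (c = -6 + 5*260 = -6 + 1300 = 1294)
a((-1 + 3)/(-4 + 5), 2)*(c - 1*(-2388)) = 6*(1294 - 1*(-2388)) = 6*(1294 + 2388) = 6*3682 = 22092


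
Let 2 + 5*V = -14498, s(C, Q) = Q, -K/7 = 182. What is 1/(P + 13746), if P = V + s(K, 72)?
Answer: 1/10918 ≈ 9.1592e-5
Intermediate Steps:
K = -1274 (K = -7*182 = -1274)
V = -2900 (V = -2/5 + (1/5)*(-14498) = -2/5 - 14498/5 = -2900)
P = -2828 (P = -2900 + 72 = -2828)
1/(P + 13746) = 1/(-2828 + 13746) = 1/10918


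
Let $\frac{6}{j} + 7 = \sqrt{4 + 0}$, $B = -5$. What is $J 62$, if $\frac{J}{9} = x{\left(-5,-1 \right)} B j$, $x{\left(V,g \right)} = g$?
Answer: $-3348$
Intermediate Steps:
$j = - \frac{6}{5}$ ($j = \frac{6}{-7 + \sqrt{4 + 0}} = \frac{6}{-7 + \sqrt{4}} = \frac{6}{-7 + 2} = \frac{6}{-5} = 6 \left(- \frac{1}{5}\right) = - \frac{6}{5} \approx -1.2$)
$J = -54$ ($J = 9 \left(-1\right) \left(-5\right) \left(- \frac{6}{5}\right) = 9 \cdot 5 \left(- \frac{6}{5}\right) = 9 \left(-6\right) = -54$)
$J 62 = \left(-54\right) 62 = -3348$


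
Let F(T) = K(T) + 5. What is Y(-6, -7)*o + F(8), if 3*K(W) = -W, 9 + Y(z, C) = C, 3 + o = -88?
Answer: 4375/3 ≈ 1458.3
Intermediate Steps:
o = -91 (o = -3 - 88 = -91)
Y(z, C) = -9 + C
K(W) = -W/3 (K(W) = (-W)/3 = -W/3)
F(T) = 5 - T/3 (F(T) = -T/3 + 5 = 5 - T/3)
Y(-6, -7)*o + F(8) = (-9 - 7)*(-91) + (5 - ⅓*8) = -16*(-91) + (5 - 8/3) = 1456 + 7/3 = 4375/3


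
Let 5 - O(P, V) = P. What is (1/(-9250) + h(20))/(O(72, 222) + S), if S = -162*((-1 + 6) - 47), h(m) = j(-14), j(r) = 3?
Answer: 27749/62317250 ≈ 0.00044529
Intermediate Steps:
O(P, V) = 5 - P
h(m) = 3
S = 6804 (S = -162*(5 - 47) = -162*(-42) = 6804)
(1/(-9250) + h(20))/(O(72, 222) + S) = (1/(-9250) + 3)/((5 - 1*72) + 6804) = (-1/9250 + 3)/((5 - 72) + 6804) = 27749/(9250*(-67 + 6804)) = (27749/9250)/6737 = (27749/9250)*(1/6737) = 27749/62317250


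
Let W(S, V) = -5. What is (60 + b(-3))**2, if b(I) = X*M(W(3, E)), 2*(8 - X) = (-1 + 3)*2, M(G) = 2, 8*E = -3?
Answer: 5184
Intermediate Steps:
E = -3/8 (E = (1/8)*(-3) = -3/8 ≈ -0.37500)
X = 6 (X = 8 - (-1 + 3)*2/2 = 8 - 2 = 6)
b(I) = 12 (b(I) = 6*2 = 12)
(60 + b(-3))**2 = (60 + 12)**2 = 72**2 = 5184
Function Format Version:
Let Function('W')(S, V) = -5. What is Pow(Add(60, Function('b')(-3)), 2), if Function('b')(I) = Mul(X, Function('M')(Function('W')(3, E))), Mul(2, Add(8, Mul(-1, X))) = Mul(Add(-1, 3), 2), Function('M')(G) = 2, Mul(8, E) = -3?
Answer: 5184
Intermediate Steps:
E = Rational(-3, 8) (E = Mul(Rational(1, 8), -3) = Rational(-3, 8) ≈ -0.37500)
X = 6 (X = Add(8, Mul(Rational(-1, 2), Mul(Add(-1, 3), 2))) = Add(8, Mul(Rational(-1, 2), Mul(2, 2))) = Add(8, Mul(Rational(-1, 2), 4)) = Add(8, -2) = 6)
Function('b')(I) = 12 (Function('b')(I) = Mul(6, 2) = 12)
Pow(Add(60, Function('b')(-3)), 2) = Pow(Add(60, 12), 2) = Pow(72, 2) = 5184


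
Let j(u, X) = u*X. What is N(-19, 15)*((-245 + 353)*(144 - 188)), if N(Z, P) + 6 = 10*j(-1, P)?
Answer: 741312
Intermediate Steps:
j(u, X) = X*u
N(Z, P) = -6 - 10*P (N(Z, P) = -6 + 10*(P*(-1)) = -6 + 10*(-P) = -6 - 10*P)
N(-19, 15)*((-245 + 353)*(144 - 188)) = (-6 - 10*15)*((-245 + 353)*(144 - 188)) = (-6 - 150)*(108*(-44)) = -156*(-4752) = 741312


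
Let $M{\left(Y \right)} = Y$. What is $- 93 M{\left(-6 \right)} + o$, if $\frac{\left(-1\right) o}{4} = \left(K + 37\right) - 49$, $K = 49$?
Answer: $410$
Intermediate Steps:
$o = -148$ ($o = - 4 \left(\left(49 + 37\right) - 49\right) = - 4 \left(86 - 49\right) = \left(-4\right) 37 = -148$)
$- 93 M{\left(-6 \right)} + o = \left(-93\right) \left(-6\right) - 148 = 558 - 148 = 410$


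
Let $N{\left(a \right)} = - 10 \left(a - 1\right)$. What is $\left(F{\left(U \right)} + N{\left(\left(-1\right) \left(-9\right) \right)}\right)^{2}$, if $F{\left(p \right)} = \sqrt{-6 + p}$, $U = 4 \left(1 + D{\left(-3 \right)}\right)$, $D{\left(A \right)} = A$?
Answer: $\left(80 - i \sqrt{14}\right)^{2} \approx 6386.0 - 598.67 i$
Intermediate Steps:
$N{\left(a \right)} = 10 - 10 a$ ($N{\left(a \right)} = - 10 \left(-1 + a\right) = 10 - 10 a$)
$U = -8$ ($U = 4 \left(1 - 3\right) = 4 \left(-2\right) = -8$)
$\left(F{\left(U \right)} + N{\left(\left(-1\right) \left(-9\right) \right)}\right)^{2} = \left(\sqrt{-6 - 8} + \left(10 - 10 \left(\left(-1\right) \left(-9\right)\right)\right)\right)^{2} = \left(\sqrt{-14} + \left(10 - 90\right)\right)^{2} = \left(i \sqrt{14} + \left(10 - 90\right)\right)^{2} = \left(i \sqrt{14} - 80\right)^{2} = \left(-80 + i \sqrt{14}\right)^{2}$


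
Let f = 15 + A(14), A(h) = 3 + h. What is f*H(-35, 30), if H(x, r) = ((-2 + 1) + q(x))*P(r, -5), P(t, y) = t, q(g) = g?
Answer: -34560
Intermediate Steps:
f = 32 (f = 15 + (3 + 14) = 15 + 17 = 32)
H(x, r) = r*(-1 + x) (H(x, r) = ((-2 + 1) + x)*r = (-1 + x)*r = r*(-1 + x))
f*H(-35, 30) = 32*(30*(-1 - 35)) = 32*(30*(-36)) = 32*(-1080) = -34560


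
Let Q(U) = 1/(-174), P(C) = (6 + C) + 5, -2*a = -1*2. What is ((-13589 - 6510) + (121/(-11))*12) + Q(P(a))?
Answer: -3520195/174 ≈ -20231.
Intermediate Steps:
a = 1 (a = -(-1)*2/2 = -1/2*(-2) = 1)
P(C) = 11 + C
Q(U) = -1/174
((-13589 - 6510) + (121/(-11))*12) + Q(P(a)) = ((-13589 - 6510) + (121/(-11))*12) - 1/174 = (-20099 + (121*(-1/11))*12) - 1/174 = (-20099 - 11*12) - 1/174 = (-20099 - 132) - 1/174 = -20231 - 1/174 = -3520195/174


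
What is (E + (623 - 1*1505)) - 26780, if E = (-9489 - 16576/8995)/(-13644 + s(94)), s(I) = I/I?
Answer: -484937380077/17531255 ≈ -27661.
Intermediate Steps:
s(I) = 1
E = 12195733/17531255 (E = (-9489 - 16576/8995)/(-13644 + 1) = (-9489 - 16576/8995)/(-13643) = (-9489 - 1*2368/1285)*(-1/13643) = (-9489 - 2368/1285)*(-1/13643) = -12195733/1285*(-1/13643) = 12195733/17531255 ≈ 0.69566)
(E + (623 - 1*1505)) - 26780 = (12195733/17531255 + (623 - 1*1505)) - 26780 = (12195733/17531255 + (623 - 1505)) - 26780 = (12195733/17531255 - 882) - 26780 = -15450371177/17531255 - 26780 = -484937380077/17531255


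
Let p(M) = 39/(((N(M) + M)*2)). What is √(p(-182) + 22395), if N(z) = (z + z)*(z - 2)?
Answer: √591206598087/5138 ≈ 149.65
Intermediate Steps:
N(z) = 2*z*(-2 + z) (N(z) = (2*z)*(-2 + z) = 2*z*(-2 + z))
p(M) = 39/(2*M + 4*M*(-2 + M)) (p(M) = 39/(((2*M*(-2 + M) + M)*2)) = 39/(((M + 2*M*(-2 + M))*2)) = 39/(2*M + 4*M*(-2 + M)))
√(p(-182) + 22395) = √((39/2)/(-182*(-3 + 2*(-182))) + 22395) = √((39/2)*(-1/182)/(-3 - 364) + 22395) = √((39/2)*(-1/182)/(-367) + 22395) = √((39/2)*(-1/182)*(-1/367) + 22395) = √(3/10276 + 22395) = √(230131023/10276) = √591206598087/5138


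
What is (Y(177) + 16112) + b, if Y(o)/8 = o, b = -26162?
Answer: -8634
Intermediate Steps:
Y(o) = 8*o
(Y(177) + 16112) + b = (8*177 + 16112) - 26162 = (1416 + 16112) - 26162 = 17528 - 26162 = -8634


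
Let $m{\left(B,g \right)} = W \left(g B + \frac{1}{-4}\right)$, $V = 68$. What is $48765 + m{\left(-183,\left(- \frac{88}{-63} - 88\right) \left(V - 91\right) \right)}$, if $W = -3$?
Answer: $\frac{31984513}{28} \approx 1.1423 \cdot 10^{6}$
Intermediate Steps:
$m{\left(B,g \right)} = \frac{3}{4} - 3 B g$ ($m{\left(B,g \right)} = - 3 \left(g B + \frac{1}{-4}\right) = - 3 \left(B g - \frac{1}{4}\right) = - 3 \left(- \frac{1}{4} + B g\right) = \frac{3}{4} - 3 B g$)
$48765 + m{\left(-183,\left(- \frac{88}{-63} - 88\right) \left(V - 91\right) \right)} = 48765 - \left(- \frac{3}{4} - 549 \left(- \frac{88}{-63} - 88\right) \left(68 - 91\right)\right) = 48765 - \left(- \frac{3}{4} - 549 \left(\left(-88\right) \left(- \frac{1}{63}\right) - 88\right) \left(-23\right)\right) = 48765 - \left(- \frac{3}{4} - 549 \left(\frac{88}{63} - 88\right) \left(-23\right)\right) = 48765 - \left(- \frac{3}{4} - 549 \left(\left(- \frac{5456}{63}\right) \left(-23\right)\right)\right) = 48765 - \left(- \frac{3}{4} - \frac{7654768}{7}\right) = 48765 + \left(\frac{3}{4} + \frac{7654768}{7}\right) = 48765 + \frac{30619093}{28} = \frac{31984513}{28}$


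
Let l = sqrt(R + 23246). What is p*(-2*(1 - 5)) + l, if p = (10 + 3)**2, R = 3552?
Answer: 1352 + sqrt(26798) ≈ 1515.7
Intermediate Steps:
p = 169 (p = 13**2 = 169)
l = sqrt(26798) (l = sqrt(3552 + 23246) = sqrt(26798) ≈ 163.70)
p*(-2*(1 - 5)) + l = 169*(-2*(1 - 5)) + sqrt(26798) = 169*(-2*(-4)) + sqrt(26798) = 169*8 + sqrt(26798) = 1352 + sqrt(26798)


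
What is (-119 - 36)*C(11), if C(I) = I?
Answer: -1705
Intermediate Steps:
(-119 - 36)*C(11) = (-119 - 36)*11 = -155*11 = -1705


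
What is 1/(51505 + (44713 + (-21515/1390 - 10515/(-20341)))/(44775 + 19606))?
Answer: 364061550038/18751242893086011 ≈ 1.9415e-5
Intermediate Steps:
1/(51505 + (44713 + (-21515/1390 - 10515/(-20341)))/(44775 + 19606)) = 1/(51505 + (44713 + (-21515*1/1390 - 10515*(-1/20341)))/64381) = 1/(51505 + (44713 + (-4303/278 + 10515/20341))*(1/64381)) = 1/(51505 + (44713 - 84604153/5654798)*(1/64381)) = 1/(51505 + (252758378821/5654798)*(1/64381)) = 1/(51505 + 252758378821/364061550038) = 1/(18751242893086011/364061550038) = 364061550038/18751242893086011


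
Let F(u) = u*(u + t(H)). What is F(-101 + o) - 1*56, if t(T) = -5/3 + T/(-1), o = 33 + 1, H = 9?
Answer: 15443/3 ≈ 5147.7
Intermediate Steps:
o = 34
t(T) = -5/3 - T (t(T) = -5*⅓ + T*(-1) = -5/3 - T)
F(u) = u*(-32/3 + u) (F(u) = u*(u + (-5/3 - 1*9)) = u*(u + (-5/3 - 9)) = u*(u - 32/3) = u*(-32/3 + u))
F(-101 + o) - 1*56 = (-101 + 34)*(-32 + 3*(-101 + 34))/3 - 1*56 = (⅓)*(-67)*(-32 + 3*(-67)) - 56 = (⅓)*(-67)*(-32 - 201) - 56 = (⅓)*(-67)*(-233) - 56 = 15611/3 - 56 = 15443/3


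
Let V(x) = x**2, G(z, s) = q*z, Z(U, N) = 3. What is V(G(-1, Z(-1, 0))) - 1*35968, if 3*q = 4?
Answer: -323696/9 ≈ -35966.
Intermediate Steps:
q = 4/3 (q = (1/3)*4 = 4/3 ≈ 1.3333)
G(z, s) = 4*z/3
V(G(-1, Z(-1, 0))) - 1*35968 = ((4/3)*(-1))**2 - 1*35968 = (-4/3)**2 - 35968 = 16/9 - 35968 = -323696/9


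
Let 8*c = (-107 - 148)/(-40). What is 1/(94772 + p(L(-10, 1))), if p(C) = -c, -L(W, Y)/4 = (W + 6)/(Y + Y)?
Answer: 64/6065357 ≈ 1.0552e-5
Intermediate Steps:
c = 51/64 (c = ((-107 - 148)/(-40))/8 = (-255*(-1/40))/8 = (⅛)*(51/8) = 51/64 ≈ 0.79688)
L(W, Y) = -2*(6 + W)/Y (L(W, Y) = -4*(W + 6)/(Y + Y) = -4*(6 + W)/(2*Y) = -4*(6 + W)*1/(2*Y) = -2*(6 + W)/Y)
p(C) = -51/64 (p(C) = -1*51/64 = -51/64)
1/(94772 + p(L(-10, 1))) = 1/(94772 - 51/64) = 1/(6065357/64) = 64/6065357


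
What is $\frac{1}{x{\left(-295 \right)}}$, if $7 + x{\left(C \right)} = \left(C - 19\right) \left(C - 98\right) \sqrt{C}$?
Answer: $- \frac{7}{4492275813229} - \frac{123402 i \sqrt{295}}{4492275813229} \approx -1.5582 \cdot 10^{-12} - 4.7181 \cdot 10^{-7} i$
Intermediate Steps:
$x{\left(C \right)} = -7 + \sqrt{C} \left(-98 + C\right) \left(-19 + C\right)$ ($x{\left(C \right)} = -7 + \left(C - 19\right) \left(C - 98\right) \sqrt{C} = -7 + \left(-19 + C\right) \left(-98 + C\right) \sqrt{C} = -7 + \left(-98 + C\right) \left(-19 + C\right) \sqrt{C} = -7 + \sqrt{C} \left(-98 + C\right) \left(-19 + C\right)$)
$\frac{1}{x{\left(-295 \right)}} = \frac{1}{-7 + \left(-295\right)^{\frac{5}{2}} - 117 \left(-295\right)^{\frac{3}{2}} + 1862 \sqrt{-295}} = \frac{1}{-7 + 87025 i \sqrt{295} - 117 \left(- 295 i \sqrt{295}\right) + 1862 i \sqrt{295}} = \frac{1}{-7 + 87025 i \sqrt{295} + 34515 i \sqrt{295} + 1862 i \sqrt{295}} = \frac{1}{-7 + 123402 i \sqrt{295}}$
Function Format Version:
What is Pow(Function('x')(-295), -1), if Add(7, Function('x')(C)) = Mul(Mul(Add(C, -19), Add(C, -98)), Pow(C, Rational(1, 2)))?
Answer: Add(Rational(-7, 4492275813229), Mul(Rational(-123402, 4492275813229), I, Pow(295, Rational(1, 2)))) ≈ Add(-1.5582e-12, Mul(-4.7181e-7, I))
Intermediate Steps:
Function('x')(C) = Add(-7, Mul(Pow(C, Rational(1, 2)), Add(-98, C), Add(-19, C))) (Function('x')(C) = Add(-7, Mul(Mul(Add(C, -19), Add(C, -98)), Pow(C, Rational(1, 2)))) = Add(-7, Mul(Mul(Add(-19, C), Add(-98, C)), Pow(C, Rational(1, 2)))) = Add(-7, Mul(Mul(Add(-98, C), Add(-19, C)), Pow(C, Rational(1, 2)))) = Add(-7, Mul(Pow(C, Rational(1, 2)), Add(-98, C), Add(-19, C))))
Pow(Function('x')(-295), -1) = Pow(Add(-7, Pow(-295, Rational(5, 2)), Mul(-117, Pow(-295, Rational(3, 2))), Mul(1862, Pow(-295, Rational(1, 2)))), -1) = Pow(Add(-7, Mul(87025, I, Pow(295, Rational(1, 2))), Mul(-117, Mul(-295, I, Pow(295, Rational(1, 2)))), Mul(1862, Mul(I, Pow(295, Rational(1, 2))))), -1) = Pow(Add(-7, Mul(87025, I, Pow(295, Rational(1, 2))), Mul(34515, I, Pow(295, Rational(1, 2))), Mul(1862, I, Pow(295, Rational(1, 2)))), -1) = Pow(Add(-7, Mul(123402, I, Pow(295, Rational(1, 2)))), -1)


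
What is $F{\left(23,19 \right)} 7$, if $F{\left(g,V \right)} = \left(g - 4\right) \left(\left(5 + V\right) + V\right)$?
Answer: $5719$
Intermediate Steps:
$F{\left(g,V \right)} = \left(-4 + g\right) \left(5 + 2 V\right)$
$F{\left(23,19 \right)} 7 = \left(-20 - 152 + 5 \cdot 23 + 2 \cdot 19 \cdot 23\right) 7 = \left(-20 - 152 + 115 + 874\right) 7 = 817 \cdot 7 = 5719$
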